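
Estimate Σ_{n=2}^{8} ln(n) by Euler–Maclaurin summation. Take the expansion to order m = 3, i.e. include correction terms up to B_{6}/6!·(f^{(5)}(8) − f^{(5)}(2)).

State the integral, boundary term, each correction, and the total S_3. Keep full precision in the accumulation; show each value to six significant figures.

The integral term ∫_2^8 ln(x) dx = 9.24924.
Endpoint term: (f(2) + f(8))/2 = (0.693147 + 2.07944)/2 = 1.38629.
Running total after boundary: 10.6355.
Correction k=1: B_{2}/2! · (f^{(1)}(8) − f^{(1)}(2)) = 1/12 · (0.125000 − 0.500000) = -0.0312500.
After k=1: 10.6043.
Correction k=2: B_{4}/4! · (f^{(3)}(8) − f^{(3)}(2)) = −1/720 · (0.00390625 − 0.250000) = 0.000341797.
After k=2: 10.6046.
Correction k=3: B_{6}/6! · (f^{(5)}(8) − f^{(5)}(2)) = 1/30240 · (0.000732422 − 0.750000) = -2.47774e-05.

S_3 ≈ 10.6046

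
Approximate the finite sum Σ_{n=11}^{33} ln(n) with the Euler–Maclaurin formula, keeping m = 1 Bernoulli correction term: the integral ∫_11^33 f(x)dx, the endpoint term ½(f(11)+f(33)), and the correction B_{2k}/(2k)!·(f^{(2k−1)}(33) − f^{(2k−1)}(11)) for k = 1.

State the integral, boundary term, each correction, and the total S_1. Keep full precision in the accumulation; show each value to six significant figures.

S_1 ≈ 69.9501

∫_11^33 ln(x) dx evaluates to 67.0079.
½[f(11) + f(33)] = ½[2.39790 + 3.49651] = 2.94720.
Integral + boundary = 69.9551.
Correction k=1: B_{2}/2! · (f^{(1)}(33) − f^{(1)}(11)) = 1/12 · (0.0303030 − 0.0909091) = -0.00505051.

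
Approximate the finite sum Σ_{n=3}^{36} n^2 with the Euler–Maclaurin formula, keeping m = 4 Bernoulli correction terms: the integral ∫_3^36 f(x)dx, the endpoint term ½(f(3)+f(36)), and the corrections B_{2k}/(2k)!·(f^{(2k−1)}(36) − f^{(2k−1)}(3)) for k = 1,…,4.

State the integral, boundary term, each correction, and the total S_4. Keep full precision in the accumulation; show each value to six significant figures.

Integral: ∫_3^36 x^2 dx = 15543.0.
Endpoint term: (f(3) + f(36))/2 = (9.00000 + 1296.00)/2 = 652.500.
Integral + boundary = 16195.5.
Correction k=1: B_{2}/2! · (f^{(1)}(36) − f^{(1)}(3)) = 1/12 · (72.0000 − 6.00000) = 5.50000.
After k=1: 16201.0.
Correction k=2: B_{4}/4! · (f^{(3)}(36) − f^{(3)}(3)) = −1/720 · (0.00000 − 0.00000) = 0.00000.
After k=2: 16201.0.
Correction k=3: B_{6}/6! · (f^{(5)}(36) − f^{(5)}(3)) = 1/30240 · (0.00000 − 0.00000) = 0.00000.
After k=3: 16201.0.
Correction k=4: B_{8}/8! · (f^{(7)}(36) − f^{(7)}(3)) = −1/1209600 · (0.00000 − 0.00000) = 0.00000.

S_4 ≈ 16201.0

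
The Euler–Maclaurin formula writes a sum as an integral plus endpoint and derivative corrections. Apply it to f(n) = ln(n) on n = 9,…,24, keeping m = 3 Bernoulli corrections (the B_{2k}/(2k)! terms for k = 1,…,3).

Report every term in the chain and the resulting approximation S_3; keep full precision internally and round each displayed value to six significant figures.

S_3 ≈ 44.1801

∫_9^24 ln(x) dx evaluates to 41.4983.
Endpoint term: (f(9) + f(24))/2 = (2.19722 + 3.17805)/2 = 2.68764.
Running total after boundary: 44.1859.
k=1: B_{2}/(2)! × [f^{(1)}(24) − f^{(1)}(9)] = 1/12 × (0.0416667 − 0.111111) = -0.00578704.
Running total after k=1: 44.1801.
k=2: B_{4}/(4)! × [f^{(3)}(24) − f^{(3)}(9)] = −1/720 × (0.000144676 − 0.00274348) = 3.60946e-06.
Running total after k=2: 44.1801.
k=3: B_{6}/(6)! × [f^{(5)}(24) − f^{(5)}(9)] = 1/30240 × (3.01408e-06 − 0.000406442) = -1.33409e-08.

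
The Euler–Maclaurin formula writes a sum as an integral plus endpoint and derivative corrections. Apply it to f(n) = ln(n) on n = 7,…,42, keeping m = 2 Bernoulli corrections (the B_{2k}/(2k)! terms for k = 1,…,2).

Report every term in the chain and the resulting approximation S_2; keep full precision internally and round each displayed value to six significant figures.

S_2 ≈ 111.193

∫_7^42 ln(x) dx evaluates to 108.361.
Endpoint term: (f(7) + f(42))/2 = (1.94591 + 3.73767)/2 = 2.84179.
Running total after boundary: 111.203.
k=1: B_{2}/(2)! × [f^{(1)}(42) − f^{(1)}(7)] = 1/12 × (0.0238095 − 0.142857) = -0.00992063.
After k=1: 111.193.
k=2: B_{4}/(4)! × [f^{(3)}(42) − f^{(3)}(7)] = −1/720 × (2.69949e-05 − 0.00583090) = 8.06098e-06.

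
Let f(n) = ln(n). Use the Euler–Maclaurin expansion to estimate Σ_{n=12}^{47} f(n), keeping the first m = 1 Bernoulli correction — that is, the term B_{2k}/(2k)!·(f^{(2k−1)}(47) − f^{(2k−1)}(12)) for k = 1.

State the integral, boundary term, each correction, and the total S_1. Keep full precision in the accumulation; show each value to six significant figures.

S_1 ≈ 119.300

∫_12^47 ln(x) dx evaluates to 116.138.
Endpoint term: (f(12) + f(47))/2 = (2.48491 + 3.85015)/2 = 3.16753.
Running total after boundary: 119.306.
k=1: B_{2}/(2)! × [f^{(1)}(47) − f^{(1)}(12)] = 1/12 × (0.0212766 − 0.0833333) = -0.00517139.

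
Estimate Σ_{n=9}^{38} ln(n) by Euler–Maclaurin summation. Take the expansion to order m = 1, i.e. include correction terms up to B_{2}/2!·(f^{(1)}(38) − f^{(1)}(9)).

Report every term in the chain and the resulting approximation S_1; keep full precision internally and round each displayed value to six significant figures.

The integral term ∫_9^38 ln(x) dx = 89.4533.
Endpoint term: (f(9) + f(38))/2 = (2.19722 + 3.63759)/2 = 2.91741.
Integral + boundary = 92.3707.
k=1: B_{2}/(2)! × [f^{(1)}(38) − f^{(1)}(9)] = 1/12 × (0.0263158 − 0.111111) = -0.00706628.

S_1 ≈ 92.3636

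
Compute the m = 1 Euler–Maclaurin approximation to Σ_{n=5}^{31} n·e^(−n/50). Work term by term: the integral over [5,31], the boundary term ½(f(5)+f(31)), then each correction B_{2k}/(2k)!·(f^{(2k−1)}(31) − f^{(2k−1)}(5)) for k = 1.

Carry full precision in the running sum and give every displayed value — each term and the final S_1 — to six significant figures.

The integral term ∫_5^31 x·e^(−x/50) dx = 309.628.
Boundary: ½(f(5) + f(31)) = ½(4.52419 + 16.6763) = 10.6002.
Integral + boundary = 320.228.
k=1: B_{2}/(2)! × [f^{(1)}(31) − f^{(1)}(5)] = 1/12 × (0.204419 − 0.814354) = -0.0508279.

S_1 ≈ 320.177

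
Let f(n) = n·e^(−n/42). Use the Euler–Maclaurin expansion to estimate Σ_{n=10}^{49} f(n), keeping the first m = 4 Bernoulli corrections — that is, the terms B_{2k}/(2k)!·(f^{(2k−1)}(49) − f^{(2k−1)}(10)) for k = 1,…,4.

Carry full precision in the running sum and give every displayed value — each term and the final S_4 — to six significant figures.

The integral term ∫_10^49 x·e^(−x/42) dx = 531.088.
½[f(10) + f(49)] = ½[7.88128 + 15.2588] = 11.5700.
So far: 542.658.
Order-1 term: 1/12 · (-0.0519005 − 0.600478) = -0.0543649.
Partial sum through k=1: 542.603.
Order-2 term: −1/720 · (0.000323643 − 0.00123398) = 1.26435e-06.
Partial sum through k=2: 542.603.
Order-3 term: 1/30240 · (3.83621e-07 − 1.20609e-06) = -2.71981e-11.
Partial sum through k=3: 542.603.
Order-4 term: −1/1209600 · (3.30936e-10 − 9.70890e-10) = 5.29062e-16.

S_4 ≈ 542.603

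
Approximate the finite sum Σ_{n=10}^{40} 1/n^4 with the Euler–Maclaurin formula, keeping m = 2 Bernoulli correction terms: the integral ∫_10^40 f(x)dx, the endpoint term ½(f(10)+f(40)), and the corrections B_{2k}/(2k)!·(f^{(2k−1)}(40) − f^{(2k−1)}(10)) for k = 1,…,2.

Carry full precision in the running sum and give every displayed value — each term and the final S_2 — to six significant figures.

∫_10^40 1/x^4 dx evaluates to 0.000328125.
½[f(10) + f(40)] = ½[0.000100000 + 3.90625e-07] = 5.01953e-05.
Integral + boundary = 0.000378320.
k=1: B_{2}/(2)! × [f^{(1)}(40) − f^{(1)}(10)] = 1/12 × (-3.90625e-08 − (-4.00000e-05)) = 3.33008e-06.
Running total after k=1: 0.000381650.
k=2: B_{4}/(4)! × [f^{(3)}(40) − f^{(3)}(10)] = −1/720 × (-7.32422e-10 − (-1.20000e-05)) = -1.66656e-08.

S_2 ≈ 0.000381634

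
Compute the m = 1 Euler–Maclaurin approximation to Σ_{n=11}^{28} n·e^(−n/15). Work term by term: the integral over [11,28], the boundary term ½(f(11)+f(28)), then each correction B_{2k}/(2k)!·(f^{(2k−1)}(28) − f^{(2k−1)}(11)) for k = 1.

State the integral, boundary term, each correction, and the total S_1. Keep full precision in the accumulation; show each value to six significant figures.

S_1 ≈ 92.3622

∫_11^28 x·e^(−x/15) dx evaluates to 87.5774.
½[f(11) + f(28)] = ½[5.28336 + 4.32987] = 4.80661.
So far: 92.3840.
Correction k=1: B_{2}/2! · (f^{(1)}(28) − f^{(1)}(11)) = 1/12 · (-0.134020 − 0.128081) = -0.0218418.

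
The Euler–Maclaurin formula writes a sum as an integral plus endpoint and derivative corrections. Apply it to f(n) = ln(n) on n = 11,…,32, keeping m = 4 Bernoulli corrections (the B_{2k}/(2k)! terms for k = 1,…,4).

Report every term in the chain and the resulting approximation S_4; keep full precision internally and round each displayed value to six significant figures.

The integral term ∫_11^32 ln(x) dx = 63.5267.
½[f(11) + f(32)] = ½[2.39790 + 3.46574] = 2.93182.
Running total after boundary: 66.4585.
Correction k=1: B_{2}/2! · (f^{(1)}(32) − f^{(1)}(11)) = 1/12 · (0.0312500 − 0.0909091) = -0.00497159.
Partial sum through k=1: 66.4535.
Correction k=2: B_{4}/4! · (f^{(3)}(32) − f^{(3)}(11)) = −1/720 · (6.10352e-05 − 0.00150263) = 2.00221e-06.
Partial sum through k=2: 66.4535.
Correction k=3: B_{6}/6! · (f^{(5)}(32) − f^{(5)}(11)) = 1/30240 · (7.15256e-07 − 0.000149021) = -4.90429e-09.
Partial sum through k=3: 66.4535.
Correction k=4: B_{8}/8! · (f^{(7)}(32) − f^{(7)}(11)) = −1/1209600 · (2.09548e-08 − 3.69474e-05) = 3.05278e-11.

S_4 ≈ 66.4535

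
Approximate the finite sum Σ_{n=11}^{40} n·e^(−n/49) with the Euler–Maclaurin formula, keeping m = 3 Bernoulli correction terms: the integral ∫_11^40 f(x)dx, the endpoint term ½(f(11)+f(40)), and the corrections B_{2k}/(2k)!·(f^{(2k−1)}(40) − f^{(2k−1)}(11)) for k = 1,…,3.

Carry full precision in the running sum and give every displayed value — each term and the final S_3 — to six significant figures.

∫_11^40 x·e^(−x/49) dx evaluates to 421.045.
Boundary: ½(f(11) + f(40)) = ½(8.78816 + 17.6821) = 13.2351.
So far: 434.280.
Correction k=1: B_{2}/2! · (f^{(1)}(40) − f^{(1)}(11)) = 1/12 · (0.0811933 − 0.619574) = -0.0448650.
After k=1: 434.235.
Correction k=2: B_{4}/4! · (f^{(3)}(40) − f^{(3)}(11)) = −1/720 · (0.000402040 − 0.000923541) = 7.24306e-07.
After k=2: 434.235.
Correction k=3: B_{6}/6! · (f^{(5)}(40) − f^{(5)}(11)) = 1/30240 · (3.20810e-07 − 6.61821e-07) = -1.12768e-11.

S_3 ≈ 434.235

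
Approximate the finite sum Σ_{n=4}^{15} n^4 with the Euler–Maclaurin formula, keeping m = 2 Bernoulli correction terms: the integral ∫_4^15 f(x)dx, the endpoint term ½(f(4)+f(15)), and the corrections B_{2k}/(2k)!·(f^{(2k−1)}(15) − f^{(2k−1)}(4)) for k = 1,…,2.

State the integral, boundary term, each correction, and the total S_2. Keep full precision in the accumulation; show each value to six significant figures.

Integral: ∫_4^15 x^4 dx = 151670.
Boundary: ½(f(4) + f(15)) = ½(256.000 + 50625.0) = 25440.5.
Integral + boundary = 177111.
Order-1 term: 1/12 · (13500.0 − 256.000) = 1103.67.
Running total after k=1: 178214.
Order-2 term: −1/720 · (360.000 − 96.0000) = -0.366667.

S_2 ≈ 178214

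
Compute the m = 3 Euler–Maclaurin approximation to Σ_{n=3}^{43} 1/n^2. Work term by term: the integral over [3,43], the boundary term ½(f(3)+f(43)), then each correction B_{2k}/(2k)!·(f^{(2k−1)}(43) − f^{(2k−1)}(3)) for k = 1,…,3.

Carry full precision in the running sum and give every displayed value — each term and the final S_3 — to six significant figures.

S_3 ≈ 0.371948

∫_3^43 1/x^2 dx evaluates to 0.310078.
Boundary: ½(f(3) + f(43)) = ½(0.111111 + 0.000540833) = 0.0558260.
So far: 0.365903.
Correction k=1: B_{2}/2! · (f^{(1)}(43) − f^{(1)}(3)) = 1/12 · (-2.51550e-05 − (-0.0740741)) = 0.00617074.
Running total after k=1: 0.372074.
Correction k=2: B_{4}/4! · (f^{(3)}(43) − f^{(3)}(3)) = −1/720 · (-1.63256e-07 − (-0.0987654)) = -0.000137174.
Running total after k=2: 0.371937.
Correction k=3: B_{6}/6! · (f^{(5)}(43) − f^{(5)}(3)) = 1/30240 · (-2.64883e-09 − (-0.329218)) = 1.08868e-05.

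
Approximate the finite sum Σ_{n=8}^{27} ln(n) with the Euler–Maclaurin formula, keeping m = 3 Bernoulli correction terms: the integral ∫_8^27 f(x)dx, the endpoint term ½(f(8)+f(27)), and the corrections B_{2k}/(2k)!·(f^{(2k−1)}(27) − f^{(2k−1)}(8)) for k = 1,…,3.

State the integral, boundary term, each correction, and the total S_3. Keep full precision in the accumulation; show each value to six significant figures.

The integral term ∫_8^27 ln(x) dx = 53.3521.
½[f(8) + f(27)] = ½[2.07944 + 3.29584] = 2.68764.
So far: 56.0397.
k=1: B_{2}/(2)! × [f^{(1)}(27) − f^{(1)}(8)] = 1/12 × (0.0370370 − 0.125000) = -0.00733025.
Partial sum through k=1: 56.0324.
k=2: B_{4}/(4)! × [f^{(3)}(27) − f^{(3)}(8)] = −1/720 × (0.000101611 − 0.00390625) = 5.28422e-06.
Partial sum through k=2: 56.0324.
k=3: B_{6}/(6)! × [f^{(5)}(27) − f^{(5)}(8)] = 1/30240 × (1.67260e-06 − 0.000732422) = -2.41650e-08.

S_3 ≈ 56.0324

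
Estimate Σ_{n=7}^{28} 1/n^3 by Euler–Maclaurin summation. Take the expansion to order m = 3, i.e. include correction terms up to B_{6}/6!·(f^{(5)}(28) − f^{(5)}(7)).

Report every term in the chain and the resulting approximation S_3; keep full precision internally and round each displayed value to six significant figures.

Integral: ∫_7^28 1/x^3 dx = 0.00956633.
Boundary: ½(f(7) + f(28)) = ½(0.00291545 + 4.55539e-05) = 0.00148050.
Integral + boundary = 0.0110468.
Order-1 term: 1/12 · (-4.88078e-06 − (-0.00124948)) = 0.000103717.
Partial sum through k=1: 0.0111505.
Order-2 term: −1/720 · (-1.24510e-07 − (-0.000509992)) = -7.08149e-07.
Partial sum through k=2: 0.0111498.
Order-3 term: 1/30240 · (-6.67016e-09 − (-0.000437136)) = 1.44553e-08.

S_3 ≈ 0.0111499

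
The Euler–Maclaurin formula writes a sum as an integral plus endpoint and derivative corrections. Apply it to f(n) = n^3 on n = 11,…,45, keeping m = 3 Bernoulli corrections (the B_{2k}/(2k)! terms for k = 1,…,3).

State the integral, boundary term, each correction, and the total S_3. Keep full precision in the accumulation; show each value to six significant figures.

Integral: ∫_11^45 x^3 dx = 1.02150e+06.
Boundary: ½(f(11) + f(45)) = ½(1331.00 + 91125.0) = 46228.0.
Integral + boundary = 1.06772e+06.
k=1: B_{2}/(2)! × [f^{(1)}(45) − f^{(1)}(11)] = 1/12 × (6075.00 − 363.000) = 476.000.
After k=1: 1.06820e+06.
k=2: B_{4}/(4)! × [f^{(3)}(45) − f^{(3)}(11)] = −1/720 × (6.00000 − 6.00000) = 0.00000.
After k=2: 1.06820e+06.
k=3: B_{6}/(6)! × [f^{(5)}(45) − f^{(5)}(11)] = 1/30240 × (0.00000 − 0.00000) = 0.00000.

S_3 ≈ 1.06820e+06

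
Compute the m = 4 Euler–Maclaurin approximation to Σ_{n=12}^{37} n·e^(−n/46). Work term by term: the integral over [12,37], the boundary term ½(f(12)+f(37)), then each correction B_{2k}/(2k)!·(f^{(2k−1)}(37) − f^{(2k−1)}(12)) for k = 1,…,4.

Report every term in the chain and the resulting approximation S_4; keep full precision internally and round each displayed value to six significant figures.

S_4 ≈ 360.141

∫_12^37 x·e^(−x/46) dx evaluates to 347.282.
Endpoint term: (f(12) + f(37))/2 = (9.24458 + 16.5530)/2 = 12.8988.
Integral + boundary = 360.181.
Order-1 term: 1/12 · (0.0875308 − 0.569412) = -0.0401568.
After k=1: 360.141.
Order-2 term: −1/720 · (0.000464220 − 0.000997247) = 7.40315e-07.
After k=2: 360.141.
Order-3 term: 1/30240 · (4.19222e-07 − 8.15405e-07) = -1.31013e-11.
After k=3: 360.141.
Order-4 term: −1/1209600 · (2.92561e-10 − 5.47977e-10) = 2.11158e-16.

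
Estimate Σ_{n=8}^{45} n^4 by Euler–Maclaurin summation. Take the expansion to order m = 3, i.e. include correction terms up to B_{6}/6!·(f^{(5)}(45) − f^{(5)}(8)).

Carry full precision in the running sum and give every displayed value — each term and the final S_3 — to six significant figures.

S_3 ≈ 3.89816e+07

∫_8^45 x^4 dx evaluates to 3.68991e+07.
Endpoint term: (f(8) + f(45))/2 = (4096.00 + 4.10062e+06)/2 = 2.05236e+06.
So far: 3.89514e+07.
Order-1 term: 1/12 · (364500 − 2048.00) = 30204.3.
Partial sum through k=1: 3.89816e+07.
Order-2 term: −1/720 · (1080.00 − 192.000) = -1.23333.
Partial sum through k=2: 3.89816e+07.
Order-3 term: 1/30240 · (0.00000 − 0.00000) = 0.00000.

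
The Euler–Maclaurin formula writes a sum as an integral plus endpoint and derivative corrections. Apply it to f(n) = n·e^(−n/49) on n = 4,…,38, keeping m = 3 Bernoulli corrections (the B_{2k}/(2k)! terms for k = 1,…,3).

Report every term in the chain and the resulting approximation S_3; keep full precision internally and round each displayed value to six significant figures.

The integral term ∫_4^38 x·e^(−x/49) dx = 430.444.
½[f(4) + f(38)] = ½[3.68644 + 17.4978] = 10.5921.
Running total after boundary: 441.036.
Order-1 term: 1/12 · (0.103371 − 0.846377) = -0.0619172.
Running total after k=1: 440.974.
Order-2 term: −1/720 · (0.000426617 − 0.00112020) = 9.63308e-07.
Running total after k=2: 440.974.
Order-3 term: 1/30240 · (3.37435e-07 − 7.86292e-07) = -1.48432e-11.

S_3 ≈ 440.974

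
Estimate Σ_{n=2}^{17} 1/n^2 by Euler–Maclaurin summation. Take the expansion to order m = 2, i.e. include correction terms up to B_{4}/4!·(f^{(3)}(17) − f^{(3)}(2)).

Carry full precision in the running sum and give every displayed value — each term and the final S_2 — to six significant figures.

The integral term ∫_2^17 1/x^2 dx = 0.441176.
½[f(2) + f(17)] = ½[0.250000 + 0.00346021] = 0.126730.
So far: 0.567907.
Order-1 term: 1/12 · (-0.000407083 − (-0.250000)) = 0.0207994.
Partial sum through k=1: 0.588706.
Order-2 term: −1/720 · (-1.69031e-05 − (-0.750000)) = -0.00104164.

S_2 ≈ 0.587664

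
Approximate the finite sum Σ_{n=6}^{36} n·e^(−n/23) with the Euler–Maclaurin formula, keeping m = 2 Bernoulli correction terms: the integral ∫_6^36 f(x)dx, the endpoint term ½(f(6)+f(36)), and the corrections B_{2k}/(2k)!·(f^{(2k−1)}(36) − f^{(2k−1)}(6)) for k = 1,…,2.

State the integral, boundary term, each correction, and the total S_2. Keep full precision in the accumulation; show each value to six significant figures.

The integral term ∫_6^36 x·e^(−x/23) dx = 230.174.
½[f(6) + f(36)] = ½[4.62229 + 7.52553] = 6.07391.
So far: 236.248.
Order-1 term: 1/12 · (-0.118154 − 0.569412) = -0.0572972.
Partial sum through k=1: 236.190.
Order-2 term: −1/720 · (0.000566977 − 0.00398899) = 4.75279e-06.

S_2 ≈ 236.190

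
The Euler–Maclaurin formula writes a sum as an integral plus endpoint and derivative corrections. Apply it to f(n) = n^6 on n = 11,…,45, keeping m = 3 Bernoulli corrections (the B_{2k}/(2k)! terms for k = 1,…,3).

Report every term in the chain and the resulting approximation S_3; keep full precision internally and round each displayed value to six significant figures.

∫_11^45 x^6 dx evaluates to 5.33786e+10.
½[f(11) + f(45)] = ½[1.77156e+06 + 8.30377e+09] = 4.15277e+09.
Integral + boundary = 5.75313e+10.
k=1: B_{2}/(2)! × [f^{(1)}(45) − f^{(1)}(11)] = 1/12 × (1.10717e+09 − 966306) = 9.21835e+07.
Partial sum through k=1: 5.76235e+10.
k=2: B_{4}/(4)! × [f^{(3)}(45) − f^{(3)}(11)] = −1/720 × (1.09350e+07 − 159720) = -14965.7.
Partial sum through k=2: 5.76235e+10.
k=3: B_{6}/(6)! × [f^{(5)}(45) − f^{(5)}(11)] = 1/30240 × (32400.0 − 7920.00) = 0.809524.

S_3 ≈ 5.76235e+10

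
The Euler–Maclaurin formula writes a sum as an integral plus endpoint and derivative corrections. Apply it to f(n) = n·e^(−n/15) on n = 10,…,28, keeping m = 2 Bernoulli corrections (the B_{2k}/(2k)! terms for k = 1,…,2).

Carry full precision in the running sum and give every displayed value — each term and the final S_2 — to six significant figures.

S_2 ≈ 97.4963

The integral term ∫_10^28 x·e^(−x/15) dx = 92.7897.
Endpoint term: (f(10) + f(28))/2 = (5.13417 + 4.32987)/2 = 4.73202.
Running total after boundary: 97.5218.
Correction k=1: B_{2}/2! · (f^{(1)}(28) − f^{(1)}(10)) = 1/12 · (-0.134020 − 0.171139) = -0.0254299.
Running total after k=1: 97.4963.
Correction k=2: B_{4}/4! · (f^{(3)}(28) − f^{(3)}(10)) = −1/720 · (0.000778919 − 0.00532433) = 6.31307e-06.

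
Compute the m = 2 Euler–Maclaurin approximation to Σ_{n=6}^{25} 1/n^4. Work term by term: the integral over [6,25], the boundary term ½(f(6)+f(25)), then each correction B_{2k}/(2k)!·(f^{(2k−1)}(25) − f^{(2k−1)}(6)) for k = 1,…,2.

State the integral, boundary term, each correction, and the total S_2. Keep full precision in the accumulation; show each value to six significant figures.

S_2 ≈ 0.00195120

∫_6^25 1/x^4 dx evaluates to 0.00152188.
Endpoint term: (f(6) + f(25))/2 = (0.000771605 + 2.56000e-06)/2 = 0.000387082.
Running total after boundary: 0.00190896.
k=1: B_{2}/(2)! × [f^{(1)}(25) − f^{(1)}(6)] = 1/12 × (-4.09600e-07 − (-0.000514403)) = 4.28328e-05.
Partial sum through k=1: 0.00195179.
k=2: B_{4}/(4)! × [f^{(3)}(25) − f^{(3)}(6)] = −1/720 × (-1.96608e-08 − (-0.000428669)) = -5.95347e-07.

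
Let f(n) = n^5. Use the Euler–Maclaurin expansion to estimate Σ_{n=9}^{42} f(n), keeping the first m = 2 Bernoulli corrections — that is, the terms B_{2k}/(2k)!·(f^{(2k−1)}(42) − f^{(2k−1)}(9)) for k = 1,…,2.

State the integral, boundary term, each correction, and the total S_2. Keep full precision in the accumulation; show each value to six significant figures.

S_2 ≈ 9.81419e+08

∫_9^42 x^5 dx evaluates to 9.14750e+08.
Boundary: ½(f(9) + f(42)) = ½(59049.0 + 1.30691e+08) = 6.53751e+07.
Integral + boundary = 9.80125e+08.
Correction k=1: B_{2}/2! · (f^{(1)}(42) − f^{(1)}(9)) = 1/12 · (1.55585e+07 − 32805.0) = 1.29381e+06.
After k=1: 9.81419e+08.
Correction k=2: B_{4}/4! · (f^{(3)}(42) − f^{(3)}(9)) = −1/720 · (105840 − 4860.00) = -140.250.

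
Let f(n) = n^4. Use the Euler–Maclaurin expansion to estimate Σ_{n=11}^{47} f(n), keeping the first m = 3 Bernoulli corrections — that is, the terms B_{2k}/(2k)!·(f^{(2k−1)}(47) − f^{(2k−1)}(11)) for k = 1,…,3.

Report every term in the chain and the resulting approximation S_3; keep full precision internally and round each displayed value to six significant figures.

Integral: ∫_11^47 x^4 dx = 4.58368e+07.
½[f(11) + f(47)] = ½[14641.0 + 4.87968e+06] = 2.44716e+06.
Running total after boundary: 4.82840e+07.
Correction k=1: B_{2}/2! · (f^{(1)}(47) − f^{(1)}(11)) = 1/12 · (415292 − 5324.00) = 34164.0.
Partial sum through k=1: 4.83181e+07.
Correction k=2: B_{4}/4! · (f^{(3)}(47) − f^{(3)}(11)) = −1/720 · (1128.00 − 264.000) = -1.20000.
Partial sum through k=2: 4.83181e+07.
Correction k=3: B_{6}/6! · (f^{(5)}(47) − f^{(5)}(11)) = 1/30240 · (0.00000 − 0.00000) = 0.00000.

S_3 ≈ 4.83181e+07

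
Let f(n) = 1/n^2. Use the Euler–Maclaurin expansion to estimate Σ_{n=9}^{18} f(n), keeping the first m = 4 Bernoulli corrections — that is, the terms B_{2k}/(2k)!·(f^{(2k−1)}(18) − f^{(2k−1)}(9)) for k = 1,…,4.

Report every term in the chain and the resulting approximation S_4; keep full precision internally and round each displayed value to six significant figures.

S_4 ≈ 0.0634711

The integral term ∫_9^18 1/x^2 dx = 0.0555556.
Boundary: ½(f(9) + f(18)) = ½(0.0123457 + 0.00308642) = 0.00771605.
Integral + boundary = 0.0632716.
k=1: B_{2}/(2)! × [f^{(1)}(18) − f^{(1)}(9)] = 1/12 × (-0.000342936 − (-0.00274348)) = 0.000200046.
Partial sum through k=1: 0.0634717.
k=2: B_{4}/(4)! × [f^{(3)}(18) − f^{(3)}(9)] = −1/720 × (-1.27013e-05 − (-0.000406442)) = -5.46862e-07.
Partial sum through k=2: 0.0634711.
k=3: B_{6}/(6)! × [f^{(5)}(18) − f^{(5)}(9)] = 1/30240 × (-1.17605e-06 − (-0.000150534)) = 4.93909e-09.
Partial sum through k=3: 0.0634711.
k=4: B_{8}/(8)! × [f^{(7)}(18) − f^{(7)}(9)] = −1/1209600 × (-2.03268e-07 − (-0.000104073)) = -8.58711e-11.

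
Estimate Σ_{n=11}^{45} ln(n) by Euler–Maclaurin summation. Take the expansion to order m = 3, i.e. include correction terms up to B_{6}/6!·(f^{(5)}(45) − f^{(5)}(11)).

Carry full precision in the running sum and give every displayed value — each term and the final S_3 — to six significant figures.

∫_11^45 ln(x) dx evaluates to 110.923.
½[f(11) + f(45)] = ½[2.39790 + 3.80666] = 3.10228.
So far: 114.025.
k=1: B_{2}/(2)! × [f^{(1)}(45) − f^{(1)}(11)] = 1/12 × (0.0222222 − 0.0909091) = -0.00572391.
Partial sum through k=1: 114.020.
k=2: B_{4}/(4)! × [f^{(3)}(45) − f^{(3)}(11)] = −1/720 × (2.19479e-05 − 0.00150263) = 2.05650e-06.
Partial sum through k=2: 114.020.
k=3: B_{6}/(6)! × [f^{(5)}(45) − f^{(5)}(11)] = 1/30240 × (1.30061e-07 − 0.000149021) = -4.92365e-09.

S_3 ≈ 114.020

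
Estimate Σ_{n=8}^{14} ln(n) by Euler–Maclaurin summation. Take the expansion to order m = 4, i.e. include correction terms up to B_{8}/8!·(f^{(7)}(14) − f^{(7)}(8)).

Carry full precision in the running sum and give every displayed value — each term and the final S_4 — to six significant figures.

S_4 ≈ 16.6661

Integral: ∫_8^14 ln(x) dx = 14.3113.
½[f(8) + f(14)] = ½[2.07944 + 2.63906] = 2.35925.
Integral + boundary = 16.6705.
k=1: B_{2}/(2)! × [f^{(1)}(14) − f^{(1)}(8)] = 1/12 × (0.0714286 − 0.125000) = -0.00446429.
Running total after k=1: 16.6661.
k=2: B_{4}/(4)! × [f^{(3)}(14) − f^{(3)}(8)] = −1/720 × (0.000728863 − 0.00390625) = 4.41304e-06.
Running total after k=2: 16.6661.
k=3: B_{6}/(6)! × [f^{(5)}(14) − f^{(5)}(8)] = 1/30240 × (4.46243e-05 − 0.000732422) = -2.27446e-08.
Running total after k=3: 16.6661.
k=4: B_{8}/(8)! × [f^{(7)}(14) − f^{(7)}(8)] = −1/1209600 × (6.83024e-06 − 0.000343323) = 2.78185e-10.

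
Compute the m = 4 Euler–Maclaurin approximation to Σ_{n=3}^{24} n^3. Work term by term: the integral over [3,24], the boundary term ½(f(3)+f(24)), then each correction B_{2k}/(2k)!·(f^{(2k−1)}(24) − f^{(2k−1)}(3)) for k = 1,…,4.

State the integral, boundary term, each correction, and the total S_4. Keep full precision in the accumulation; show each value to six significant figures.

S_4 ≈ 89991.0

∫_3^24 x^3 dx evaluates to 82923.8.
½[f(3) + f(24)] = ½[27.0000 + 13824.0] = 6925.50.
Running total after boundary: 89849.2.
Order-1 term: 1/12 · (1728.00 − 27.0000) = 141.750.
Running total after k=1: 89991.0.
Order-2 term: −1/720 · (6.00000 − 6.00000) = 0.00000.
Running total after k=2: 89991.0.
Order-3 term: 1/30240 · (0.00000 − 0.00000) = 0.00000.
Running total after k=3: 89991.0.
Order-4 term: −1/1209600 · (0.00000 − 0.00000) = 0.00000.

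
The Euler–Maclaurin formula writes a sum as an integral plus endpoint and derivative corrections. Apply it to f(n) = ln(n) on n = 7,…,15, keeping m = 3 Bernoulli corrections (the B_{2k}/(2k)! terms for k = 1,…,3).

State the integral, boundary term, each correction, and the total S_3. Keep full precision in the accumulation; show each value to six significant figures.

The integral term ∫_7^15 ln(x) dx = 18.9994.
Endpoint term: (f(7) + f(15))/2 = (1.94591 + 2.70805)/2 = 2.32698.
Running total after boundary: 21.3264.
Correction k=1: B_{2}/2! · (f^{(1)}(15) − f^{(1)}(7)) = 1/12 · (0.0666667 − 0.142857) = -0.00634921.
Running total after k=1: 21.3200.
Correction k=2: B_{4}/4! · (f^{(3)}(15) − f^{(3)}(7)) = −1/720 · (0.000592593 − 0.00583090) = 7.27543e-06.
Running total after k=2: 21.3200.
Correction k=3: B_{6}/6! · (f^{(5)}(15) − f^{(5)}(7)) = 1/30240 · (3.16049e-05 − 0.00142798) = -4.61763e-08.

S_3 ≈ 21.3200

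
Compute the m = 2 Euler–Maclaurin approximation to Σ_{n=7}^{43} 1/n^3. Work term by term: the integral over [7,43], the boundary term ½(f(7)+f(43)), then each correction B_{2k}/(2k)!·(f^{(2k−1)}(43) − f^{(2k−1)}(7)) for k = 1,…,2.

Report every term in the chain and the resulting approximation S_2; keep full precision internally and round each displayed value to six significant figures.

S_2 ≈ 0.0115010

Integral: ∫_7^43 1/x^3 dx = 0.00993367.
Endpoint term: (f(7) + f(43))/2 = (0.00291545 + 1.25775e-05)/2 = 0.00146401.
Running total after boundary: 0.0113977.
Correction k=1: B_{2}/2! · (f^{(1)}(43) − f^{(1)}(7)) = 1/12 · (-8.77501e-07 − (-0.00124948)) = 0.000104050.
After k=1: 0.0115017.
Correction k=2: B_{4}/4! · (f^{(3)}(43) − f^{(3)}(7)) = −1/720 · (-9.49162e-09 − (-0.000509992)) = -7.08308e-07.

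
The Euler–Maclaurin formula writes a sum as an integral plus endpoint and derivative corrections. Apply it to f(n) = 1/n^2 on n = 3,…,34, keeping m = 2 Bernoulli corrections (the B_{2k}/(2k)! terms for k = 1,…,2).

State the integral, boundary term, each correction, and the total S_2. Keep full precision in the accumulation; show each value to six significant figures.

Integral: ∫_3^34 1/x^2 dx = 0.303922.
Endpoint term: (f(3) + f(34))/2 = (0.111111 + 0.000865052)/2 = 0.0559881.
So far: 0.359910.
k=1: B_{2}/(2)! × [f^{(1)}(34) − f^{(1)}(3)] = 1/12 × (-5.08854e-05 − (-0.0740741)) = 0.00616860.
Partial sum through k=1: 0.366078.
k=2: B_{4}/(4)! × [f^{(3)}(34) − f^{(3)}(3)] = −1/720 × (-5.28222e-07 − (-0.0987654)) = -0.000137173.

S_2 ≈ 0.365941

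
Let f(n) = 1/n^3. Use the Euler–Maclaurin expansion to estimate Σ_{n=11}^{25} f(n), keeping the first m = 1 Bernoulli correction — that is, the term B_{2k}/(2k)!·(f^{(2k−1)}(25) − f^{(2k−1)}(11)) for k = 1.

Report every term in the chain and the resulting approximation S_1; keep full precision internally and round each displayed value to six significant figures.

∫_11^25 1/x^3 dx evaluates to 0.00333223.
Endpoint term: (f(11) + f(25))/2 = (0.000751315 + 6.40000e-05)/2 = 0.000407657.
Running total after boundary: 0.00373989.
Correction k=1: B_{2}/2! · (f^{(1)}(25) − f^{(1)}(11)) = 1/12 · (-7.68000e-06 − (-0.000204904)) = 1.64353e-05.

S_1 ≈ 0.00375632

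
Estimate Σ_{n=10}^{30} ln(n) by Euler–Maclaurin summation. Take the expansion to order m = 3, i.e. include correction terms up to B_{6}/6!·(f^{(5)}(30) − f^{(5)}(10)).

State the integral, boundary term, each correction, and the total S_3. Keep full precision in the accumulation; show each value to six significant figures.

S_3 ≈ 61.8564

The integral term ∫_10^30 ln(x) dx = 59.0101.
Boundary: ½(f(10) + f(30)) = ½(2.30259 + 3.40120) = 2.85189.
Running total after boundary: 61.8620.
Order-1 term: 1/12 · (0.0333333 − 0.100000) = -0.00555556.
Running total after k=1: 61.8564.
Order-2 term: −1/720 · (7.40741e-05 − 0.00200000) = 2.67490e-06.
Running total after k=2: 61.8564.
Order-3 term: 1/30240 · (9.87654e-07 − 0.000240000) = -7.90385e-09.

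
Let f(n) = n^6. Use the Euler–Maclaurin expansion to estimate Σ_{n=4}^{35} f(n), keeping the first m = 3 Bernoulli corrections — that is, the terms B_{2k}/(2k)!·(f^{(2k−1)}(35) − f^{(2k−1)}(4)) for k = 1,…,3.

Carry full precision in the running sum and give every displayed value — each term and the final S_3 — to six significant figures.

S_3 ≈ 1.01367e+10

The integral term ∫_4^35 x^6 dx = 9.19133e+09.
½[f(4) + f(35)] = ½[4096.00 + 1.83827e+09] = 9.19135e+08.
Integral + boundary = 1.01105e+10.
Correction k=1: B_{2}/2! · (f^{(1)}(35) − f^{(1)}(4)) = 1/12 · (3.15131e+08 − 6144.00) = 2.62604e+07.
Running total after k=1: 1.01367e+10.
Correction k=2: B_{4}/4! · (f^{(3)}(35) − f^{(3)}(4)) = −1/720 · (5.14500e+06 − 7680.00) = -7135.17.
Running total after k=2: 1.01367e+10.
Correction k=3: B_{6}/6! · (f^{(5)}(35) − f^{(5)}(4)) = 1/30240 · (25200.0 − 2880.00) = 0.738095.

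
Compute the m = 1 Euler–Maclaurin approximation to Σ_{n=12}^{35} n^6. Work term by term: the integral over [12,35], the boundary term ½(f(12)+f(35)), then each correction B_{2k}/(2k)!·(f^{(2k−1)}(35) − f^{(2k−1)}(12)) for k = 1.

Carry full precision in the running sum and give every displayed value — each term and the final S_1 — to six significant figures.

∫_12^35 x^6 dx evaluates to 9.18621e+09.
Endpoint term: (f(12) + f(35))/2 = (2.98598e+06 + 1.83827e+09)/2 = 9.20626e+08.
Running total after boundary: 1.01068e+10.
Order-1 term: 1/12 · (3.15131e+08 − 1.49299e+06) = 2.61365e+07.

S_1 ≈ 1.01330e+10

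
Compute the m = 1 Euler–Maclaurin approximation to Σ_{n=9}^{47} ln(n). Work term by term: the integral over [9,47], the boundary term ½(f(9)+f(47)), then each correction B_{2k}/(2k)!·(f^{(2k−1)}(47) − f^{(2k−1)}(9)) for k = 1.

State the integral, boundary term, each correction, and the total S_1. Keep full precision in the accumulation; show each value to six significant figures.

S_1 ≈ 126.198

The integral term ∫_9^47 ln(x) dx = 123.182.
Endpoint term: (f(9) + f(47))/2 = (2.19722 + 3.85015)/2 = 3.02369.
Running total after boundary: 126.206.
Correction k=1: B_{2}/2! · (f^{(1)}(47) − f^{(1)}(9)) = 1/12 · (0.0212766 − 0.111111) = -0.00748621.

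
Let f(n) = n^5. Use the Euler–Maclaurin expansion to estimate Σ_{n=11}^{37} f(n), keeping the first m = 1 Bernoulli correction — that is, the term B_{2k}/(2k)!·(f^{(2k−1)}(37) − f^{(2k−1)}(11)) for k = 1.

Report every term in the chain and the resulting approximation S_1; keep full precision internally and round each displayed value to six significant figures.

S_1 ≈ 4.62853e+08

The integral term ∫_11^37 x^5 dx = 4.27326e+08.
Endpoint term: (f(11) + f(37))/2 = (161051 + 6.93440e+07)/2 = 3.47525e+07.
Integral + boundary = 4.62078e+08.
Correction k=1: B_{2}/2! · (f^{(1)}(37) − f^{(1)}(11)) = 1/12 · (9.37080e+06 − 73205.0) = 774800.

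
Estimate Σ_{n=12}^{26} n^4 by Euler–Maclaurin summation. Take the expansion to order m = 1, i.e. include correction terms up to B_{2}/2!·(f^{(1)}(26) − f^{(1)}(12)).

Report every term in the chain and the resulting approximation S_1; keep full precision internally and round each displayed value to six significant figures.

Integral: ∫_12^26 x^4 dx = 2.32651e+06.
Boundary: ½(f(12) + f(26)) = ½(20736.0 + 456976) = 238856.
So far: 2.56536e+06.
Correction k=1: B_{2}/2! · (f^{(1)}(26) − f^{(1)}(12)) = 1/12 · (70304.0 − 6912.00) = 5282.67.

S_1 ≈ 2.57065e+06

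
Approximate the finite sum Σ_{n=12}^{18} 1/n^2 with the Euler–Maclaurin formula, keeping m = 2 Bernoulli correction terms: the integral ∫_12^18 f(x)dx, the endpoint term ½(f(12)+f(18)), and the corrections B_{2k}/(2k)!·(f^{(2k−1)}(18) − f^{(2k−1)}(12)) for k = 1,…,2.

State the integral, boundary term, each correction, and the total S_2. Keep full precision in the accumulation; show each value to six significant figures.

∫_12^18 1/x^2 dx evaluates to 0.0277778.
Boundary: ½(f(12) + f(18)) = ½(0.00694444 + 0.00308642) = 0.00501543.
Integral + boundary = 0.0327932.
Correction k=1: B_{2}/2! · (f^{(1)}(18) − f^{(1)}(12)) = 1/12 · (-0.000342936 − (-0.00115741)) = 6.78727e-05.
Running total after k=1: 0.0328611.
Correction k=2: B_{4}/4! · (f^{(3)}(18) − f^{(3)}(12)) = −1/720 · (-1.27013e-05 − (-9.64506e-05)) = -1.16318e-07.

S_2 ≈ 0.0328610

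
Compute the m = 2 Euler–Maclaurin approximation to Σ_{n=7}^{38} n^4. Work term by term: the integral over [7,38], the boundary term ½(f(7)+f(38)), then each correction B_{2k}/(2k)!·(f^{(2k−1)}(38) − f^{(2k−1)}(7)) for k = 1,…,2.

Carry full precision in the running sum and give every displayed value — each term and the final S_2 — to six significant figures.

The integral term ∫_7^38 x^4 dx = 1.58437e+07.
Endpoint term: (f(7) + f(38))/2 = (2401.00 + 2.08514e+06)/2 = 1.04377e+06.
Integral + boundary = 1.68874e+07.
Order-1 term: 1/12 · (219488 − 1372.00) = 18176.3.
Partial sum through k=1: 1.69056e+07.
Order-2 term: −1/720 · (912.000 − 168.000) = -1.03333.

S_2 ≈ 1.69056e+07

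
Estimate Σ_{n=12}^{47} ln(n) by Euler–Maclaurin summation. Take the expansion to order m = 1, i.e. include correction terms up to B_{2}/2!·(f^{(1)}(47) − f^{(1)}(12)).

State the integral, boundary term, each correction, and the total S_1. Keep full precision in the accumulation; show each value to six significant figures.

Integral: ∫_12^47 ln(x) dx = 116.138.
½[f(12) + f(47)] = ½[2.48491 + 3.85015] = 3.16753.
Integral + boundary = 119.306.
Correction k=1: B_{2}/2! · (f^{(1)}(47) − f^{(1)}(12)) = 1/12 · (0.0212766 − 0.0833333) = -0.00517139.

S_1 ≈ 119.300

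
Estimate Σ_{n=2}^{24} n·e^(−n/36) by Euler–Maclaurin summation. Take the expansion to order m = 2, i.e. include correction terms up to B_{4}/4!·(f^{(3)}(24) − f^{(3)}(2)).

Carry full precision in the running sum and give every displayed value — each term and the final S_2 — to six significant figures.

S_2 ≈ 192.138

The integral term ∫_2^24 x·e^(−x/36) dx = 185.092.
Endpoint term: (f(2) + f(24))/2 = (1.89192 + 12.3220)/2 = 7.10696.
Integral + boundary = 192.199.
Correction k=1: B_{2}/2! · (f^{(1)}(24) − f^{(1)}(2)) = 1/12 · (0.171139 − 0.893406) = -0.0601889.
Partial sum through k=1: 192.138.
Correction k=2: B_{4}/4! · (f^{(3)}(24) − f^{(3)}(2)) = −1/720 · (0.000924362 − 0.00214917) = 1.70112e-06.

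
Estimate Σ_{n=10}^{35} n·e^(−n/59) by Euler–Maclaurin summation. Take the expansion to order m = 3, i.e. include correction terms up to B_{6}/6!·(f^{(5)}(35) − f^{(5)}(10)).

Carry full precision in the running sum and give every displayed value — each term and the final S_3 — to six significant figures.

S_3 ≈ 385.742

The integral term ∫_10^35 x·e^(−x/59) dx = 371.892.
½[f(10) + f(35)] = ½[8.44094 + 19.3391] = 13.8900.
Integral + boundary = 385.782.
Correction k=1: B_{2}/2! · (f^{(1)}(35) − f^{(1)}(10)) = 1/12 · (0.224764 − 0.701027) = -0.0396886.
Running total after k=1: 385.742.
Correction k=2: B_{4}/4! · (f^{(3)}(35) − f^{(3)}(10)) = −1/720 · (0.000382032 − 0.000686359) = 4.22676e-07.
Running total after k=2: 385.742.
Correction k=3: B_{6}/6! · (f^{(5)}(35) − f^{(5)}(10)) = 1/30240 · (2.00947e-07 − 3.36493e-07) = -4.48234e-12.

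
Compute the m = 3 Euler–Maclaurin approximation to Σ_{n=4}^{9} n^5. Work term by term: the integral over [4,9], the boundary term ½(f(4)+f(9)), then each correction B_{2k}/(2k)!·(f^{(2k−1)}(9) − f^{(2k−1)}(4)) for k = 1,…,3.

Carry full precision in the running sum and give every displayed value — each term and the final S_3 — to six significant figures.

The integral term ∫_4^9 x^5 dx = 87890.8.
Boundary: ½(f(4) + f(9)) = ½(1024.00 + 59049.0) = 30036.5.
So far: 117927.
k=1: B_{2}/(2)! × [f^{(1)}(9) − f^{(1)}(4)] = 1/12 × (32805.0 − 1280.00) = 2627.08.
Partial sum through k=1: 120554.
k=2: B_{4}/(4)! × [f^{(3)}(9) − f^{(3)}(4)] = −1/720 × (4860.00 − 960.000) = -5.41667.
Partial sum through k=2: 120549.
k=3: B_{6}/(6)! × [f^{(5)}(9) − f^{(5)}(4)] = 1/30240 × (120.000 − 120.000) = 0.00000.

S_3 ≈ 120549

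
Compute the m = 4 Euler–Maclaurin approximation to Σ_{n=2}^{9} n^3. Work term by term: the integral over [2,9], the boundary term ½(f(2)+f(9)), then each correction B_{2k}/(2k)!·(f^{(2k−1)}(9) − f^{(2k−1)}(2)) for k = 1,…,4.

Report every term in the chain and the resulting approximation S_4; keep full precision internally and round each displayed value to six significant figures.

The integral term ∫_2^9 x^3 dx = 1636.25.
Endpoint term: (f(2) + f(9))/2 = (8.00000 + 729.000)/2 = 368.500.
Integral + boundary = 2004.75.
Correction k=1: B_{2}/2! · (f^{(1)}(9) − f^{(1)}(2)) = 1/12 · (243.000 − 12.0000) = 19.2500.
After k=1: 2024.00.
Correction k=2: B_{4}/4! · (f^{(3)}(9) − f^{(3)}(2)) = −1/720 · (6.00000 − 6.00000) = 0.00000.
After k=2: 2024.00.
Correction k=3: B_{6}/6! · (f^{(5)}(9) − f^{(5)}(2)) = 1/30240 · (0.00000 − 0.00000) = 0.00000.
After k=3: 2024.00.
Correction k=4: B_{8}/8! · (f^{(7)}(9) − f^{(7)}(2)) = −1/1209600 · (0.00000 − 0.00000) = 0.00000.

S_4 ≈ 2024.00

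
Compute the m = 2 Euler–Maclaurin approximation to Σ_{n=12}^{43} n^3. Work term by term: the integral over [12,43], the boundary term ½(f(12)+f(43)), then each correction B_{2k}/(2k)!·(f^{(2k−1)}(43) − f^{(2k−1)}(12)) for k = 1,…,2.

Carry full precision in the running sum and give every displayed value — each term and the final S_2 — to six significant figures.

S_2 ≈ 890560

The integral term ∫_12^43 x^3 dx = 849516.
Endpoint term: (f(12) + f(43))/2 = (1728.00 + 79507.0)/2 = 40617.5.
Running total after boundary: 890134.
k=1: B_{2}/(2)! × [f^{(1)}(43) − f^{(1)}(12)] = 1/12 × (5547.00 − 432.000) = 426.250.
Running total after k=1: 890560.
k=2: B_{4}/(4)! × [f^{(3)}(43) − f^{(3)}(12)] = −1/720 × (6.00000 − 6.00000) = 0.00000.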